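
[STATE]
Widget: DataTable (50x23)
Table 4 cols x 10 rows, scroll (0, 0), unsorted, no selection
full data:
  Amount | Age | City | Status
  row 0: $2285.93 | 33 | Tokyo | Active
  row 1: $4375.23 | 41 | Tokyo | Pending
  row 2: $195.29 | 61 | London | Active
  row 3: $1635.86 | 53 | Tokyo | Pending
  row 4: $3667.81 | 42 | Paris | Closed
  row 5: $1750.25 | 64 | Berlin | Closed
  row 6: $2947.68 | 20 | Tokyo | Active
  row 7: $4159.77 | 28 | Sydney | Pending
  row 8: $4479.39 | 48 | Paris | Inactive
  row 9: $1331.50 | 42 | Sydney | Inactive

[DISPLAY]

Amount  │Age│City  │Status                        
────────┼───┼──────┼────────                      
$2285.93│33 │Tokyo │Active                        
$4375.23│41 │Tokyo │Pending                       
$195.29 │61 │London│Active                        
$1635.86│53 │Tokyo │Pending                       
$3667.81│42 │Paris │Closed                        
$1750.25│64 │Berlin│Closed                        
$2947.68│20 │Tokyo │Active                        
$4159.77│28 │Sydney│Pending                       
$4479.39│48 │Paris │Inactive                      
$1331.50│42 │Sydney│Inactive                      
                                                  
                                                  
                                                  
                                                  
                                                  
                                                  
                                                  
                                                  
                                                  
                                                  
                                                  


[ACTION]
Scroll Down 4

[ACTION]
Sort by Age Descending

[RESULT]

Amount  │Ag▼│City  │Status                        
────────┼───┼──────┼────────                      
$1750.25│64 │Berlin│Closed                        
$195.29 │61 │London│Active                        
$1635.86│53 │Tokyo │Pending                       
$4479.39│48 │Paris │Inactive                      
$3667.81│42 │Paris │Closed                        
$1331.50│42 │Sydney│Inactive                      
$4375.23│41 │Tokyo │Pending                       
$2285.93│33 │Tokyo │Active                        
$4159.77│28 │Sydney│Pending                       
$2947.68│20 │Tokyo │Active                        
                                                  
                                                  
                                                  
                                                  
                                                  
                                                  
                                                  
                                                  
                                                  
                                                  
                                                  


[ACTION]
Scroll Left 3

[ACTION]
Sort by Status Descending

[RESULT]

Amount  │Age│City  │Status ▼                      
────────┼───┼──────┼────────                      
$1635.86│53 │Tokyo │Pending                       
$4375.23│41 │Tokyo │Pending                       
$4159.77│28 │Sydney│Pending                       
$4479.39│48 │Paris │Inactive                      
$1331.50│42 │Sydney│Inactive                      
$1750.25│64 │Berlin│Closed                        
$3667.81│42 │Paris │Closed                        
$195.29 │61 │London│Active                        
$2285.93│33 │Tokyo │Active                        
$2947.68│20 │Tokyo │Active                        
                                                  
                                                  
                                                  
                                                  
                                                  
                                                  
                                                  
                                                  
                                                  
                                                  
                                                  


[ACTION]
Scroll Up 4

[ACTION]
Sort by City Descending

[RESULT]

Amount  │Age│City ▼│Status                        
────────┼───┼──────┼────────                      
$1635.86│53 │Tokyo │Pending                       
$4375.23│41 │Tokyo │Pending                       
$2285.93│33 │Tokyo │Active                        
$2947.68│20 │Tokyo │Active                        
$4159.77│28 │Sydney│Pending                       
$1331.50│42 │Sydney│Inactive                      
$4479.39│48 │Paris │Inactive                      
$3667.81│42 │Paris │Closed                        
$195.29 │61 │London│Active                        
$1750.25│64 │Berlin│Closed                        
                                                  
                                                  
                                                  
                                                  
                                                  
                                                  
                                                  
                                                  
                                                  
                                                  
                                                  


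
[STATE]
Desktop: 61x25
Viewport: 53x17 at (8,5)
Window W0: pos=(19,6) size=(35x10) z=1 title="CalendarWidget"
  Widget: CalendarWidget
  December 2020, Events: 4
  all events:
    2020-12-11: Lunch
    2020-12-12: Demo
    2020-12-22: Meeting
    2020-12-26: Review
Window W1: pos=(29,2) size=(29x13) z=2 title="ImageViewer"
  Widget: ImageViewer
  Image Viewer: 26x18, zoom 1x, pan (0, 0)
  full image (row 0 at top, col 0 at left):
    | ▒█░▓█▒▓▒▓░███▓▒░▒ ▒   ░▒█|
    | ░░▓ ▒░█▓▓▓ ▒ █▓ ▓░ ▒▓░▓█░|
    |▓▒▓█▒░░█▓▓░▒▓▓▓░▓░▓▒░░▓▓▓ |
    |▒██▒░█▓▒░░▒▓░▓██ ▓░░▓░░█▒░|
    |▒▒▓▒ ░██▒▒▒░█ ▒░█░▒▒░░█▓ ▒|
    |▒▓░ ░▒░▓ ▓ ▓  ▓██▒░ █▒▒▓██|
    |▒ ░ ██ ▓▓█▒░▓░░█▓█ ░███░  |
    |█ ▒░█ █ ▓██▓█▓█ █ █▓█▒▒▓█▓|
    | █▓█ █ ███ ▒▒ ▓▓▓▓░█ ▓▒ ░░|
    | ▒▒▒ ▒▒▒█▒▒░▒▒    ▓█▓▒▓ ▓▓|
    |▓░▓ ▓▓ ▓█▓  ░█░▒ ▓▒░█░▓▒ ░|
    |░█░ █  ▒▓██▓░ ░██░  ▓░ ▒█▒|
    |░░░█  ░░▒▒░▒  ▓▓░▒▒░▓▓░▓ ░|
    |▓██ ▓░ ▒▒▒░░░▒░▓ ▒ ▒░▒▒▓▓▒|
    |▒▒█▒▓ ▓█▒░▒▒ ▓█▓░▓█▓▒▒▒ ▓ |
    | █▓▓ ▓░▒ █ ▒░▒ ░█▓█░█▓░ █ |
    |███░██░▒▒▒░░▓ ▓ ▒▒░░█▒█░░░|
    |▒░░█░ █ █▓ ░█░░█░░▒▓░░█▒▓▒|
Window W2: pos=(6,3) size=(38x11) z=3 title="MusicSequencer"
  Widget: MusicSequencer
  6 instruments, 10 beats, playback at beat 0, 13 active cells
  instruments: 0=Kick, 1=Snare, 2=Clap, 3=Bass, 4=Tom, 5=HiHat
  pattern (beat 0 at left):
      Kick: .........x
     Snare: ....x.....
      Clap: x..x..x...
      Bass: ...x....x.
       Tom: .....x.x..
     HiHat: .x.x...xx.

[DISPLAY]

───────────────────────────────────┨▓▒░▒ ▒   ░▒█ ┃   
     ▼123456789                    ┃█▓ ▓░ ▒▓░▓█░ ┃   
 Kick·········█                    ┃▓░▓░▓▒░░▓▓▓  ┃   
Snare····█·····                    ┃██ ▓░░▓░░█▒░ ┃   
 Clap█··█··█···                    ┃▒░█░▒▒░░█▓ ▒ ┃   
 Bass···█····█·                    ┃▓██▒░ █▒▒▓██ ┃   
  Tom·····█·█··                    ┃░█▓█ ░███░   ┃   
HiHat·█·█···██·                    ┃█ █ █▓█▒▒▓█▓ ┃   
━━━━━━━━━━━━━━━━━━━━━━━━━━━━━━━━━━━┛▓▓▓▓░█ ▓▒ ░░ ┃   
           ┃21 22* 23┗━━━━━━━━━━━━━━━━━━━━━━━━━━━┛   
           ┗━━━━━━━━━━━━━━━━━━━━━━━━━━━━━━━━━┛       
                                                     
                                                     
                                                     
                                                     
                                                     
                                                     


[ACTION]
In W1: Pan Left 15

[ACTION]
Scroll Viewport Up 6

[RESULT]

                                                     
                                                     
                     ┏━━━━━━━━━━━━━━━━━━━━━━━━━━━┓   
━━━━━━━━━━━━━━━━━━━━━━━━━━━━━━━━━━━┓             ┃   
MusicSequencer                     ┃─────────────┨   
───────────────────────────────────┨▓▒░▒ ▒   ░▒█ ┃   
     ▼123456789                    ┃█▓ ▓░ ▒▓░▓█░ ┃   
 Kick·········█                    ┃▓░▓░▓▒░░▓▓▓  ┃   
Snare····█·····                    ┃██ ▓░░▓░░█▒░ ┃   
 Clap█··█··█···                    ┃▒░█░▒▒░░█▓ ▒ ┃   
 Bass···█····█·                    ┃▓██▒░ █▒▒▓██ ┃   
  Tom·····█·█··                    ┃░█▓█ ░███░   ┃   
HiHat·█·█···██·                    ┃█ █ █▓█▒▒▓█▓ ┃   
━━━━━━━━━━━━━━━━━━━━━━━━━━━━━━━━━━━┛▓▓▓▓░█ ▓▒ ░░ ┃   
           ┃21 22* 23┗━━━━━━━━━━━━━━━━━━━━━━━━━━━┛   
           ┗━━━━━━━━━━━━━━━━━━━━━━━━━━━━━━━━━┛       
                                                     


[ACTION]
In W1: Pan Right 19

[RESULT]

                                                     
                                                     
                     ┏━━━━━━━━━━━━━━━━━━━━━━━━━━━┓   
━━━━━━━━━━━━━━━━━━━━━━━━━━━━━━━━━━━┓             ┃   
MusicSequencer                     ┃─────────────┨   
───────────────────────────────────┨             ┃   
     ▼123456789                    ┃             ┃   
 Kick·········█                    ┃             ┃   
Snare····█·····                    ┃             ┃   
 Clap█··█··█···                    ┃             ┃   
 Bass···█····█·                    ┃             ┃   
  Tom·····█·█··                    ┃             ┃   
HiHat·█·█···██·                    ┃             ┃   
━━━━━━━━━━━━━━━━━━━━━━━━━━━━━━━━━━━┛             ┃   
           ┃21 22* 23┗━━━━━━━━━━━━━━━━━━━━━━━━━━━┛   
           ┗━━━━━━━━━━━━━━━━━━━━━━━━━━━━━━━━━┛       
                                                     


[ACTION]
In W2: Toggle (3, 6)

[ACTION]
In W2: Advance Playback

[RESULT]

                                                     
                                                     
                     ┏━━━━━━━━━━━━━━━━━━━━━━━━━━━┓   
━━━━━━━━━━━━━━━━━━━━━━━━━━━━━━━━━━━┓             ┃   
MusicSequencer                     ┃─────────────┨   
───────────────────────────────────┨             ┃   
     0▼23456789                    ┃             ┃   
 Kick·········█                    ┃             ┃   
Snare····█·····                    ┃             ┃   
 Clap█··█··█···                    ┃             ┃   
 Bass···█··█·█·                    ┃             ┃   
  Tom·····█·█··                    ┃             ┃   
HiHat·█·█···██·                    ┃             ┃   
━━━━━━━━━━━━━━━━━━━━━━━━━━━━━━━━━━━┛             ┃   
           ┃21 22* 23┗━━━━━━━━━━━━━━━━━━━━━━━━━━━┛   
           ┗━━━━━━━━━━━━━━━━━━━━━━━━━━━━━━━━━┛       
                                                     


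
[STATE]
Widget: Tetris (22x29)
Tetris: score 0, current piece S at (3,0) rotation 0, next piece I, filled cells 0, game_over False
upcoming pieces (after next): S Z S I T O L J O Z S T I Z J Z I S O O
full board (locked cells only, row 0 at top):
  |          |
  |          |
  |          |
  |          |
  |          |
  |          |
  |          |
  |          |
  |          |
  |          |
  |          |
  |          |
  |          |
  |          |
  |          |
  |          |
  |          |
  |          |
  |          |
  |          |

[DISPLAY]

    ░░    │Next:      
   ░░     │████       
          │           
          │           
          │           
          │           
          │Score:     
          │0          
          │           
          │           
          │           
          │           
          │           
          │           
          │           
          │           
          │           
          │           
          │           
          │           
          │           
          │           
          │           
          │           
          │           
          │           
          │           
          │           
          │           


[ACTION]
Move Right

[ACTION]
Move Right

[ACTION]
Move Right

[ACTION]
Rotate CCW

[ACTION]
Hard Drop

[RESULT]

   ████   │Next:      
          │ ░░        
          │░░         
          │           
          │           
          │           
          │Score:     
          │0          
          │           
          │           
          │           
          │           
          │           
          │           
          │           
          │           
          │           
      ░   │           
      ░░  │           
       ░  │           
          │           
          │           
          │           
          │           
          │           
          │           
          │           
          │           
          │           


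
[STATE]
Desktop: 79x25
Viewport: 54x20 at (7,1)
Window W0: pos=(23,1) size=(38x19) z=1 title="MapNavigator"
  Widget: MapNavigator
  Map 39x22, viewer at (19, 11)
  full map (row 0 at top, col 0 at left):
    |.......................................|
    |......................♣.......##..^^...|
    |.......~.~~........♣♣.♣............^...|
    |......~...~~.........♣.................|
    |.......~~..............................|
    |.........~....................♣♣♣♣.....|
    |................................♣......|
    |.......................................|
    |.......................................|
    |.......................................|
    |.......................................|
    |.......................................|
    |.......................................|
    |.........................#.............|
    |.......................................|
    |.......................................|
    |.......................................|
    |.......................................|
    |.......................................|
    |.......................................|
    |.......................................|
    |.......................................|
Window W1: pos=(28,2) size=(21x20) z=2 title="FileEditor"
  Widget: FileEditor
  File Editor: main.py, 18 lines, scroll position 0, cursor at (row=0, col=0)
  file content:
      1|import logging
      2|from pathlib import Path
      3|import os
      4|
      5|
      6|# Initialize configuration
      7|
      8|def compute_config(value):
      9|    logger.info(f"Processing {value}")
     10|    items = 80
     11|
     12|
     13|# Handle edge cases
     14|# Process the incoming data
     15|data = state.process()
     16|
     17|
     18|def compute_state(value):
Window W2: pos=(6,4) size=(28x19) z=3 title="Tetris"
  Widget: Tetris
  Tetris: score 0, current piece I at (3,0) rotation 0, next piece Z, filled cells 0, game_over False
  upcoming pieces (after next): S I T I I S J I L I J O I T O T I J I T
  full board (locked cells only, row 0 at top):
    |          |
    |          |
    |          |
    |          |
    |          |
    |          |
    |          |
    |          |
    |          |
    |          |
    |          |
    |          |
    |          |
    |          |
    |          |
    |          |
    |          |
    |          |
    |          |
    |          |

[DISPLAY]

                ┏━━━━━━━━━━━━━━━━━━━━━━━━━━━━━━━━━━━━┓
                ┃ Map┏━━━━━━━━━━━━━━━━━━━┓           ┃
                ┠────┃ FileEditor        ┃───────────┨
━━━━━━━━━━━━━━━━━━━━━━━━━━┓──────────────┨...........┃
 Tetris                   ┃t logging    ▲┃....♣♣♣♣...┃
──────────────────────────┨pathlib impor█┃......♣....┃
          │Next:          ┃t os         ░┃...........┃
          │▓▓             ┃             ░┃...........┃
          │ ▓▓            ┃             ░┃...........┃
          │               ┃tialize confi░┃...........┃
          │               ┃             ░┃...........┃
          │               ┃ompute_config░┃...........┃
          │Score:         ┃ogger.info(f"░┃...........┃
          │0              ┃tems = 80    ░┃...........┃
          │               ┃             ░┃...........┃
          │               ┃             ░┃...........┃
          │               ┃dle edge case░┃...........┃
          │               ┃cess the inco░┃...........┃
          │               ┃= state.proce░┃━━━━━━━━━━━┛
          │               ┃             ▼┃            


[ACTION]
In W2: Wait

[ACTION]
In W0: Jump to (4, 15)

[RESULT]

                ┏━━━━━━━━━━━━━━━━━━━━━━━━━━━━━━━━━━━━┓
                ┃ Map┏━━━━━━━━━━━━━━━━━━━┓           ┃
                ┠────┃ FileEditor        ┃───────────┨
━━━━━━━━━━━━━━━━━━━━━━━━━━┓──────────────┨...........┃
 Tetris                   ┃t logging    ▲┃...........┃
──────────────────────────┨pathlib impor█┃...........┃
          │Next:          ┃t os         ░┃...........┃
          │▓▓             ┃             ░┃...........┃
          │ ▓▓            ┃             ░┃...........┃
          │               ┃tialize confi░┃...........┃
          │               ┃             ░┃...........┃
          │               ┃ompute_config░┃...........┃
          │Score:         ┃ogger.info(f"░┃...........┃
          │0              ┃tems = 80    ░┃...........┃
          │               ┃             ░┃...........┃
          │               ┃             ░┃...........┃
          │               ┃dle edge case░┃...........┃
          │               ┃cess the inco░┃           ┃
          │               ┃= state.proce░┃━━━━━━━━━━━┛
          │               ┃             ▼┃            


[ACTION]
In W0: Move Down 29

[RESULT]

                ┏━━━━━━━━━━━━━━━━━━━━━━━━━━━━━━━━━━━━┓
                ┃ Map┏━━━━━━━━━━━━━━━━━━━┓           ┃
                ┠────┃ FileEditor        ┃───────────┨
━━━━━━━━━━━━━━━━━━━━━━━━━━┓──────────────┨...........┃
 Tetris                   ┃t logging    ▲┃...........┃
──────────────────────────┨pathlib impor█┃...........┃
          │Next:          ┃t os         ░┃...........┃
          │▓▓             ┃             ░┃...........┃
          │ ▓▓            ┃             ░┃...........┃
          │               ┃tialize confi░┃...........┃
          │               ┃             ░┃...........┃
          │               ┃ompute_config░┃           ┃
          │Score:         ┃ogger.info(f"░┃           ┃
          │0              ┃tems = 80    ░┃           ┃
          │               ┃             ░┃           ┃
          │               ┃             ░┃           ┃
          │               ┃dle edge case░┃           ┃
          │               ┃cess the inco░┃           ┃
          │               ┃= state.proce░┃━━━━━━━━━━━┛
          │               ┃             ▼┃            


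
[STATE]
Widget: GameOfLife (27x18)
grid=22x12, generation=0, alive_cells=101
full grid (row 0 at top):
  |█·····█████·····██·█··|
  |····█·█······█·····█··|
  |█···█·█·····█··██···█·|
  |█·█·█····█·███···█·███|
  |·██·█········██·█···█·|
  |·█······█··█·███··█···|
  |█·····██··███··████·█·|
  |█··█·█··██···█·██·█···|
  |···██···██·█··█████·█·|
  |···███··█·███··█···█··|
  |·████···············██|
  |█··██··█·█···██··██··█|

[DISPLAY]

Gen: 0                     
█·····█████·····██·█··     
····█·█······█·····█··     
█···█·█·····█··██···█·     
█·█·█····█·███···█·███     
·██·█········██·█···█·     
·█······█··█·███··█···     
█·····██··███··████·█·     
█··█·█··██···█·██·█···     
···██···██·█··█████·█·     
···███··█·███··█···█··     
·████···············██     
█··██··█·█···██··██··█     
                           
                           
                           
                           
                           


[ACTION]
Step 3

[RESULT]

Gen: 3                     
·····██··██·····██····     
····█·█··██····█······     
·██······██···█······█     
█·██·······██··█·····█     
··██········██·····███     
······███·█·██········     
··█··█·███··█·········     
·█···█···█········█···     
····██·██████···███···     
······████·····█·█····     
·······██·██████······     
·········██████·······     
                           
                           
                           
                           
                           


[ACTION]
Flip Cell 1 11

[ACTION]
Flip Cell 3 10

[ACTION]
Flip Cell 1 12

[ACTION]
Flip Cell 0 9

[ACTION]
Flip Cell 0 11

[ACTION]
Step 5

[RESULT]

Gen: 8                     
·····██········█·█····     
·····██····██··█·█····     
···········██···█·····     
······················     
··█·██·████········██·     
··█·██··█·····█·······     
···█·██·······█···██··     
······█·█·······███···     
········█··█·██····█··     
·····█·█·····█····█···     
·····██······█···██···     
··············████····     
                           
                           
                           
                           
                           


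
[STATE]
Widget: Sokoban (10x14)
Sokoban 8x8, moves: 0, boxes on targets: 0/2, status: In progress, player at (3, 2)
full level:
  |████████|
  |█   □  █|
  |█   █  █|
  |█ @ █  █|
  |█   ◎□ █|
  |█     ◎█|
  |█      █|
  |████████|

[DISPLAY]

████████  
█   □  █  
█   █  █  
█ @ █  █  
█   ◎□ █  
█     ◎█  
█      █  
████████  
Moves: 0  
          
          
          
          
          


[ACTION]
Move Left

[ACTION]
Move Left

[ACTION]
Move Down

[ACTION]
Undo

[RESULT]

████████  
█   □  █  
█   █  █  
█@  █  █  
█   ◎□ █  
█     ◎█  
█      █  
████████  
Moves: 1  
          
          
          
          
          


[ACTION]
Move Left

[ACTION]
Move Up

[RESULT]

████████  
█   □  █  
█@  █  █  
█   █  █  
█   ◎□ █  
█     ◎█  
█      █  
████████  
Moves: 2  
          
          
          
          
          


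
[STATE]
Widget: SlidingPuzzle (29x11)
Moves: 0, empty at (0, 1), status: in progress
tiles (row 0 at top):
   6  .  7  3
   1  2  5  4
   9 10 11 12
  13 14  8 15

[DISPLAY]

┌────┬────┬────┬────┐        
│  6 │    │  7 │  3 │        
├────┼────┼────┼────┤        
│  1 │  2 │  5 │  4 │        
├────┼────┼────┼────┤        
│  9 │ 10 │ 11 │ 12 │        
├────┼────┼────┼────┤        
│ 13 │ 14 │  8 │ 15 │        
└────┴────┴────┴────┘        
Moves: 0                     
                             


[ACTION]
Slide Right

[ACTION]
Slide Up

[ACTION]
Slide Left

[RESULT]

┌────┬────┬────┬────┐        
│  1 │  6 │  7 │  3 │        
├────┼────┼────┼────┤        
│  2 │    │  5 │  4 │        
├────┼────┼────┼────┤        
│  9 │ 10 │ 11 │ 12 │        
├────┼────┼────┼────┤        
│ 13 │ 14 │  8 │ 15 │        
└────┴────┴────┴────┘        
Moves: 3                     
                             


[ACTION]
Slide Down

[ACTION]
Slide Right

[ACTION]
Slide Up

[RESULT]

┌────┬────┬────┬────┐        
│  2 │  1 │  7 │  3 │        
├────┼────┼────┼────┤        
│    │  6 │  5 │  4 │        
├────┼────┼────┼────┤        
│  9 │ 10 │ 11 │ 12 │        
├────┼────┼────┼────┤        
│ 13 │ 14 │  8 │ 15 │        
└────┴────┴────┴────┘        
Moves: 6                     
                             


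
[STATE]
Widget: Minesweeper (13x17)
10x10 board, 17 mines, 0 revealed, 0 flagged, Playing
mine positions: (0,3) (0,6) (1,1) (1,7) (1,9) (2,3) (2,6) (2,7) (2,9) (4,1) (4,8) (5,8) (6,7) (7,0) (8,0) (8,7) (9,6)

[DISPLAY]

■■■■■■■■■■   
■■■■■■■■■■   
■■■■■■■■■■   
■■■■■■■■■■   
■■■■■■■■■■   
■■■■■■■■■■   
■■■■■■■■■■   
■■■■■■■■■■   
■■■■■■■■■■   
■■■■■■■■■■   
             
             
             
             
             
             
             


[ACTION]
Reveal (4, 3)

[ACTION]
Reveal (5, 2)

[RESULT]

■■■■■■■■■■   
■■■■■■■■■■   
■■■■■■■■■■   
■■211123■■   
■■1    2■■   
■11   13■■   
■1    1■■■   
■2    2■■■   
■2   12■■■   
■1   1■■■■   
             
             
             
             
             
             
             


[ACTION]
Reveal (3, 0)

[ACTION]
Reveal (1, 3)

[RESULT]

■■■■■■■■■■   
■■■2■■■■■■   
■■■■■■■■■■   
1■211123■■   
■■1    2■■   
■11   13■■   
■1    1■■■   
■2    2■■■   
■2   12■■■   
■1   1■■■■   
             
             
             
             
             
             
             


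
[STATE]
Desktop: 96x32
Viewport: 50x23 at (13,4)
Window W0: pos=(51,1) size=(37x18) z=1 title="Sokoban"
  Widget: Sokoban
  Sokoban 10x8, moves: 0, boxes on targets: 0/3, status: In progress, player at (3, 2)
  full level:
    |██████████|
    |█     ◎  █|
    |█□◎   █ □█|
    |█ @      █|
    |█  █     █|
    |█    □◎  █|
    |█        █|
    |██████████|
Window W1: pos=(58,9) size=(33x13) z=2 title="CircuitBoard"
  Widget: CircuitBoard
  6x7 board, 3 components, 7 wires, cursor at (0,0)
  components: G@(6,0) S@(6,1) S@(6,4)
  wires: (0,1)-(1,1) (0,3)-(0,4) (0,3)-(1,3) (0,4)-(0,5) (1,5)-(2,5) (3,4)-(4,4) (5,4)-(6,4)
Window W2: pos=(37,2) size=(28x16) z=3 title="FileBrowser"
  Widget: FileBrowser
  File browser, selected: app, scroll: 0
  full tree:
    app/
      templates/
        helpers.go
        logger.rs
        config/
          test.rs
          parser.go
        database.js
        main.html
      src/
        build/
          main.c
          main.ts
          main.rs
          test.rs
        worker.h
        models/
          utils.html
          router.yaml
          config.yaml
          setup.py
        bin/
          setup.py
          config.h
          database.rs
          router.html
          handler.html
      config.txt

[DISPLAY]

                        ┠─────────────────────────
                        ┃> [-] app/               
                        ┃    [+] templates/       
                        ┃    [+] src/             
                        ┃    config.txt           
                        ┃                         
                        ┃                         
                        ┃                         
                        ┃                         
                        ┃                         
                        ┃                         
                        ┃                         
                        ┃                         
                        ┗━━━━━━━━━━━━━━━━━━━━━━━━━
                                      ┗━━━━━━┃    
                                             ┃3   
                                             ┃    
                                             ┗━━━━
                                                  
                                                  
                                                  
                                                  
                                                  


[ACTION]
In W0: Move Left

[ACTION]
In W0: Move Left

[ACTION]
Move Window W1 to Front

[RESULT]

                        ┠─────────────────────────
                        ┃> [-] app/               
                        ┃    [+] templates/       
                        ┃    [+] src/             
                        ┃    config.txt           
                        ┃                    ┏━━━━
                        ┃                    ┃ Cir
                        ┃                    ┠────
                        ┃                    ┃   0
                        ┃                    ┃0  [
                        ┃                    ┃    
                        ┃                    ┃1   
                        ┃                    ┃    
                        ┗━━━━━━━━━━━━━━━━━━━━┃2   
                                      ┗━━━━━━┃    
                                             ┃3   
                                             ┃    
                                             ┗━━━━
                                                  
                                                  
                                                  
                                                  
                                                  


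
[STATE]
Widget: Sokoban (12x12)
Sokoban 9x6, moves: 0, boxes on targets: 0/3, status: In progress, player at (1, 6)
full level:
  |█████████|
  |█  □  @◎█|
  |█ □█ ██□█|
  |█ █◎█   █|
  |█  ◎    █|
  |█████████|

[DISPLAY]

█████████   
█  □  @◎█   
█ □█ ██□█   
█ █◎█   █   
█  ◎    █   
█████████   
Moves: 0  0/
            
            
            
            
            


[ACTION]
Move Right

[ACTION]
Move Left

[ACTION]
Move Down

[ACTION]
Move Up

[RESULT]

█████████   
█  □  @◎█   
█ □█ ██□█   
█ █◎█   █   
█  ◎    █   
█████████   
Moves: 2  0/
            
            
            
            
            


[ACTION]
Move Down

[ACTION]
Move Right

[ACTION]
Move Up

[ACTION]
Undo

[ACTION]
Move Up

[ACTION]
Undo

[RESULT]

█████████   
█  □   +█   
█ □█ ██□█   
█ █◎█   █   
█  ◎    █   
█████████   
Moves: 1  0/
            
            
            
            
            


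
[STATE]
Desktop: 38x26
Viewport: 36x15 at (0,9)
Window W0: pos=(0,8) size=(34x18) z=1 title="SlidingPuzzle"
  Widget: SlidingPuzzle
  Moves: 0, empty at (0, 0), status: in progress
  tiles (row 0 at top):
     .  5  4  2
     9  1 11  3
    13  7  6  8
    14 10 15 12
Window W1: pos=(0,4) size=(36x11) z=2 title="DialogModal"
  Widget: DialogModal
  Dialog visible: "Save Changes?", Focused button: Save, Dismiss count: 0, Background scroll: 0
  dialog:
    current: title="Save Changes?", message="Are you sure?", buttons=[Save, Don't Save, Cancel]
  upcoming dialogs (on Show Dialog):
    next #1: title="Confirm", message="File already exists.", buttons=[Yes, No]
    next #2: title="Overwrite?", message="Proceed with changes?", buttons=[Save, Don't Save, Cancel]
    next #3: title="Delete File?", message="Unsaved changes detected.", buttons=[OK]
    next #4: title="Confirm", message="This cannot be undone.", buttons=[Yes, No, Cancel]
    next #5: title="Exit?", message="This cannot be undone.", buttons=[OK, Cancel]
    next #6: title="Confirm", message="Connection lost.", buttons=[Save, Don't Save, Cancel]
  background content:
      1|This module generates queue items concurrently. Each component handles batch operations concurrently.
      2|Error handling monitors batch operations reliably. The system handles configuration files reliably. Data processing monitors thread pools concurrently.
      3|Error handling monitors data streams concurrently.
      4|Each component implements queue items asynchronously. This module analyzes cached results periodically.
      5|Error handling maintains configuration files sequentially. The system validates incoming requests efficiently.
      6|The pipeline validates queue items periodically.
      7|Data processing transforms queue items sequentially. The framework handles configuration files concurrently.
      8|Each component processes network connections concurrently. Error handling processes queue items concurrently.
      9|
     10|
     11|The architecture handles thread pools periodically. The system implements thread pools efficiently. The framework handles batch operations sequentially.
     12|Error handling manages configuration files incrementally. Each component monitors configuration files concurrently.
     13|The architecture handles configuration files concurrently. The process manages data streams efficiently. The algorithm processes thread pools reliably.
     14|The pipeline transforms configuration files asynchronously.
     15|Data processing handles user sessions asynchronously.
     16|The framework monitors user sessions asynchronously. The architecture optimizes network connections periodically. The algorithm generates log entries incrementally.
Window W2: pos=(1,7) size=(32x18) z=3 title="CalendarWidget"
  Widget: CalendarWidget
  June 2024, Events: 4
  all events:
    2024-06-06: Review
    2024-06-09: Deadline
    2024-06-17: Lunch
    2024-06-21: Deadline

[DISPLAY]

┃┠──────────────────────────────┨ea┃
┃┃          June 2024           ┃it┃
┃┃Mo Tu We Th Fr Sa Su          ┃ra┃
┃┃                1  2          ┃ms┃
┃┃ 3  4  5  6*  7  8  9*        ┃ i┃
┗┃10 11 12 13 14 15 16          ┃━━┛
┃┃17* 18 19 20 21* 22 23        ┃┃  
┃┃24 25 26 27 28 29 30          ┃┃  
┃┃                              ┃┃  
┃┃                              ┃┃  
┃┃                              ┃┃  
┃┃                              ┃┃  
┃┃                              ┃┃  
┃┃                              ┃┃  
┃┃                              ┃┃  


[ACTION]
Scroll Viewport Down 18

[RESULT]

┃┃Mo Tu We Th Fr Sa Su          ┃ra┃
┃┃                1  2          ┃ms┃
┃┃ 3  4  5  6*  7  8  9*        ┃ i┃
┗┃10 11 12 13 14 15 16          ┃━━┛
┃┃17* 18 19 20 21* 22 23        ┃┃  
┃┃24 25 26 27 28 29 30          ┃┃  
┃┃                              ┃┃  
┃┃                              ┃┃  
┃┃                              ┃┃  
┃┃                              ┃┃  
┃┃                              ┃┃  
┃┃                              ┃┃  
┃┃                              ┃┃  
┃┗━━━━━━━━━━━━━━━━━━━━━━━━━━━━━━┛┃  
┗━━━━━━━━━━━━━━━━━━━━━━━━━━━━━━━━┛  


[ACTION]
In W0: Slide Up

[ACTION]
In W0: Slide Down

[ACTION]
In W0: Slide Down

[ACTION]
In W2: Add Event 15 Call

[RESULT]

┃┃Mo Tu We Th Fr Sa Su          ┃ra┃
┃┃                1  2          ┃ms┃
┃┃ 3  4  5  6*  7  8  9*        ┃ i┃
┗┃10 11 12 13 14 15* 16         ┃━━┛
┃┃17* 18 19 20 21* 22 23        ┃┃  
┃┃24 25 26 27 28 29 30          ┃┃  
┃┃                              ┃┃  
┃┃                              ┃┃  
┃┃                              ┃┃  
┃┃                              ┃┃  
┃┃                              ┃┃  
┃┃                              ┃┃  
┃┃                              ┃┃  
┃┗━━━━━━━━━━━━━━━━━━━━━━━━━━━━━━┛┃  
┗━━━━━━━━━━━━━━━━━━━━━━━━━━━━━━━━┛  
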